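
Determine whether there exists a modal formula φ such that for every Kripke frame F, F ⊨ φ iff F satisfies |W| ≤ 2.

Modal frame validity is preserved under disjoint unions.
Any modal formula valid on each of 3 disjoint one-world frames is valid on their disjoint union (validity is preserved under disjoint unions). Each one-world frame has |W|=1≤2, but the union has |W|=3.
Hence having at most 2 worlds is not modally definable.

Not definable by any modal formula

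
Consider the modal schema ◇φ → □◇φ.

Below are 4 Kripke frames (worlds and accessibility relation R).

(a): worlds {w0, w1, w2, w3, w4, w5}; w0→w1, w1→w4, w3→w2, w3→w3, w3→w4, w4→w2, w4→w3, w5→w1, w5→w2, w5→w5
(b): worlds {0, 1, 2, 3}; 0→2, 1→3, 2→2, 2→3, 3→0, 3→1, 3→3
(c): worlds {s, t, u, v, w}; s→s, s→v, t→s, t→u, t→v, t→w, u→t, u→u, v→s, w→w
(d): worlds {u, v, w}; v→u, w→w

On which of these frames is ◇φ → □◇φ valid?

none

This is the axiom for the Euclidean property; its first-order frame correspondent is ∀x ∀y ∀z (Rxy ∧ Rxz → Ryz).
(a): fails — Rw0w1 and Rw0w1 but not Rw1w1.
(b): fails — R23 and R22 but not R32.
(c): fails — Rsv and Rsv but not Rvv.
(d): fails — Rvu and Rvu but not Ruu.
Valid on no frame.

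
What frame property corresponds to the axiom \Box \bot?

Emptiness of R

This schema is the Ver axiom.
Its frame correspondent is emptiness of R — \forall x \forall y \neg Rxy.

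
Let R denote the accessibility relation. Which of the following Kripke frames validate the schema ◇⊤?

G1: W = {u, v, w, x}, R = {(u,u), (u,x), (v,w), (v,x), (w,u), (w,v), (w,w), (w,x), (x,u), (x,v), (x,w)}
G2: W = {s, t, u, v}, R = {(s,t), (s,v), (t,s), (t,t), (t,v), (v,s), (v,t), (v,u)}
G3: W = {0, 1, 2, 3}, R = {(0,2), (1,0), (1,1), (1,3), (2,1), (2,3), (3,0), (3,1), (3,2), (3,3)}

Frame correspondent (Sahlqvist): ∀x ∃y Rxy — i.e. seriality.
G1: holds.
G2: fails — world u has no successor.
G3: holds.
Valid on: G1, G3.

G1, G3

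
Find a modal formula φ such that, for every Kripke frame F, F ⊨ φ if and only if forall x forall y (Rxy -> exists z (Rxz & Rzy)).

□□p → □p

A defining formula is □□p → □p (the C4 axiom).
Suppose □□p→□p is valid. Take Rxy and set V(p)={w : xR²w}. Then □□p at x, so □p at x, so p at y, i.e. ∃z(Rxz∧Rzy).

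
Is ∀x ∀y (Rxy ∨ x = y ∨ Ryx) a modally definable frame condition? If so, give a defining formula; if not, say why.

No — not modally definable

Any modally definable frame class is closed under disjoint unions.
Take 2 disjoint single-world reflexive frames: each is trivially connected, but their disjoint union has 2 worlds with no edge between distinct components, so it is not connected.
So the class is not modally definable.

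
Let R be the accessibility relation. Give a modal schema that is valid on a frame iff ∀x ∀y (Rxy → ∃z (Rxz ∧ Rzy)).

□□r → □r

The condition is density. The C4 schema □□r → □r defines it.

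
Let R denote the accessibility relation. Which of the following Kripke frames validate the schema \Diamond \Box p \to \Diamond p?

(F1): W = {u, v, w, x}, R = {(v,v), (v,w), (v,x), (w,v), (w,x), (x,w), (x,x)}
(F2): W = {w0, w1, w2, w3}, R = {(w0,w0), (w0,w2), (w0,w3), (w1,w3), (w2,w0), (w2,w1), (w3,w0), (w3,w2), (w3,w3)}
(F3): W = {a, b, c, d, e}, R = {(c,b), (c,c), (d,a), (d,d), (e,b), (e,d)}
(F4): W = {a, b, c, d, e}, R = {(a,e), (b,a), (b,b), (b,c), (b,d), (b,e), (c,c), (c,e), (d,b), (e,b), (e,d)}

(F1)

Frame correspondent (Sahlqvist): \forall x \forall y (xRy \to \exists w (yRw \wedge xRw)) — i.e. a generalized confluence (Geach) condition.
(F1): satisfies the condition.
(F2): fails — w2Rw1 but no w with w1Rw and w2Rw.
(F3): fails — cRb but no w with bRw and cRw.
(F4): fails — aRe but no w with eRw and aRw.
Valid on: (F1).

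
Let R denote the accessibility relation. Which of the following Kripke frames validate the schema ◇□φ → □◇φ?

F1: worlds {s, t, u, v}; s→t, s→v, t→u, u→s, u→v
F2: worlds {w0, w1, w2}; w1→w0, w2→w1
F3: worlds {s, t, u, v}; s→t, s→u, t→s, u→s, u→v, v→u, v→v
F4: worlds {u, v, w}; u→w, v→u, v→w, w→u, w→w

Frame correspondent (Sahlqvist): ∀x ∀y ∀z (Rxy ∧ Rxz → ∃w (Ryw ∧ Rzw)) — i.e. convergence.
F1: fails — Rsv and Rsv but v and v have no common successor.
F2: fails — Rw1w0 and Rw1w0 but w0 and w0 have no common successor.
F3: holds.
F4: holds.
Valid on: F3, F4.

F3, F4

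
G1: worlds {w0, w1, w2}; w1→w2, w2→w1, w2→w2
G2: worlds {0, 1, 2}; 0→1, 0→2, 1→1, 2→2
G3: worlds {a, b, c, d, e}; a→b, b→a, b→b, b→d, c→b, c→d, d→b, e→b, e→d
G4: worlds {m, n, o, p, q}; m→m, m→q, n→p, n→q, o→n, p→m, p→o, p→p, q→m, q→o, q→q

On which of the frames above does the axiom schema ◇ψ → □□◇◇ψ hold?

G1, G3

This is the axiom for a generalized confluence (Geach) condition; its first-order frame correspondent is ∀x ∀y ∀z ((xRy ∧ xR²z) → ∃w (y = w ∧ zR²w)).
G1: holds.
G2: fails — 0R1, 0R²2 but no w with 1=w and 2R²w.
G3: holds.
G4: fails — mRm, mR²o but no w with m=w and oR²w.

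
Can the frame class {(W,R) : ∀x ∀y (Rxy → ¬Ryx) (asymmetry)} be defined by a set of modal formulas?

No

If a class were modally definable it would be closed under surjective bounded morphisms (Goldblatt–Thomason).
The 3-cycle (worlds w0,w1,w2 with w0→w1→w2→w0) is asymmetric. Mapping every world to a single reflexive point • is a surjective bounded morphism, and the reflexive point is not asymmetric (R•• but asymmetry requires ¬R••).
Hence asymmetry is not modally definable.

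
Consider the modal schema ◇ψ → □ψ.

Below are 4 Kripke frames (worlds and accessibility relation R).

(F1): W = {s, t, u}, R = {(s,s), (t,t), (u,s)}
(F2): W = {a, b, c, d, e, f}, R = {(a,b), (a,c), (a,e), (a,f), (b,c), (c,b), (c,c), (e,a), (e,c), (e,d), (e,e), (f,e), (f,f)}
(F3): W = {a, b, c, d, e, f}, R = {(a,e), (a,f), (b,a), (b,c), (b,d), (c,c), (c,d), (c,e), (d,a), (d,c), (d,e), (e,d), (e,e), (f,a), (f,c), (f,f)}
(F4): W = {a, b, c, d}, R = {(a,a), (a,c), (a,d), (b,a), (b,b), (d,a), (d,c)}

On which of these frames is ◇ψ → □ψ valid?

The schema corresponds to partial functionality: ∀x ∀y ∀z (Rxy ∧ Rxz → y = z).
(F1): holds.
(F2): fails — a sees both b and c.
(F3): fails — a sees both e and f.
(F4): fails — a sees both a and c.

(F1)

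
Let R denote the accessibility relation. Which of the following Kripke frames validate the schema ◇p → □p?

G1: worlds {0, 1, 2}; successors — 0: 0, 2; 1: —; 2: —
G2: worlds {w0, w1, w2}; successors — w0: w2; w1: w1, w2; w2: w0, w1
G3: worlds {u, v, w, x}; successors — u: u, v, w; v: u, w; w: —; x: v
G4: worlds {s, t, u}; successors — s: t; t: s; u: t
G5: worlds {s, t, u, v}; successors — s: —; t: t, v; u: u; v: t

The schema corresponds to partial functionality: ∀x ∀y ∀z (Rxy ∧ Rxz → y = z).
G1: fails — 0 sees both 0 and 2.
G2: fails — w1 sees both w1 and w2.
G3: fails — u sees both u and v.
G4: ✓.
G5: fails — t sees both t and v.

G4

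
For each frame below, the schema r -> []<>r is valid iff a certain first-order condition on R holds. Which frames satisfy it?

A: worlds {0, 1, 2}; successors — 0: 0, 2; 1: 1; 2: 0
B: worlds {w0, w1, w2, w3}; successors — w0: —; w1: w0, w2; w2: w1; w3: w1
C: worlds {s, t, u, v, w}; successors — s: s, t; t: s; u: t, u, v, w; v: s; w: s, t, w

A

The schema corresponds to symmetry: forall x forall y (Rxy -> Ryx).
A: condition met.
B: fails — Rw1w0 but not Rw0w1.
C: fails — Ruv but not Rvu.
Valid on: A.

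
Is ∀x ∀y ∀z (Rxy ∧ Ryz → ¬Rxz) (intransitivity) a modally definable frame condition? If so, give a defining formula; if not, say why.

No — not modally definable

Modal frame validity is preserved under surjective bounded morphisms.
The 7-cycle (worlds a,b,c,d,e,f,g with a→b→c→d→e→f→g→a) is intransitive. Mapping every world to a single reflexive point • is a surjective bounded morphism; the reflexive point is not intransitive (R••∧R•• but R••).
Hence intransitivity is not modally definable.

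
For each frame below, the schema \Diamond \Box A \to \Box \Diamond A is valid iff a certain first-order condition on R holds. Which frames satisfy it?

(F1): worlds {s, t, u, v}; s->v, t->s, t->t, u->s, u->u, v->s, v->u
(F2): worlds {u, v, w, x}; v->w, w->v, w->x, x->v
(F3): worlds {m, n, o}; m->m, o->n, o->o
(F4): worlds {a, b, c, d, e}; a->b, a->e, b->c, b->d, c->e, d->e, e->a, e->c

(F4)

Frame correspondent (Sahlqvist): \forall x \forall y \forall z (Rxy \wedge Rxz \to \exists w (Ryw \wedge Rzw)) — i.e. convergence.
(F1): fails — Rts and Rtt but s and t have no common successor.
(F2): fails — Rwv and Rwx but v and x have no common successor.
(F3): fails — Roo and Ron but o and n have no common successor.
(F4): satisfies the condition.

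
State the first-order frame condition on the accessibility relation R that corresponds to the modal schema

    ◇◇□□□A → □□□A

This is a Sahlqvist (Geach-type) schema ◇^2□^3A → □^3◇^0A.
Minimal-valuation argument: fix x; take any y with xR^2y and any z with xR^3z. Set V(A) to the set of worlds R-reachable from y in exactly 3 steps. Then □^3A holds at y, so the antecedent holds at x; validity forces ◇^0A at z, giving a w with zR^0w and yR^3w.
First-order correspondent: ∀x ∀y ∀z ((xR²y ∧ xR³z) → ∃w (yR³w ∧ z = w)).

∀x ∀y ∀z ((xR²y ∧ xR³z) → ∃w (yR³w ∧ z = w))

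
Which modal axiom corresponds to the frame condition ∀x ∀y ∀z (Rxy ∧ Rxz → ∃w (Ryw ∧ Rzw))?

◇□s → □◇s

The condition is convergence. The .2 schema ◇□s → □◇s defines it.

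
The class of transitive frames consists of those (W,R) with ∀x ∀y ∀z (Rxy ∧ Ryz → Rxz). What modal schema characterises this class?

□q → □□q

This is transitivity; the standard corresponding axiom is 4: □q → □□q.
Suppose □q→□□q is valid. Take Rxy, Ryz and set V(q)={w : Rxw}. Then □q at x, so □□q at x, so □q at y, so q at z, i.e. Rxz.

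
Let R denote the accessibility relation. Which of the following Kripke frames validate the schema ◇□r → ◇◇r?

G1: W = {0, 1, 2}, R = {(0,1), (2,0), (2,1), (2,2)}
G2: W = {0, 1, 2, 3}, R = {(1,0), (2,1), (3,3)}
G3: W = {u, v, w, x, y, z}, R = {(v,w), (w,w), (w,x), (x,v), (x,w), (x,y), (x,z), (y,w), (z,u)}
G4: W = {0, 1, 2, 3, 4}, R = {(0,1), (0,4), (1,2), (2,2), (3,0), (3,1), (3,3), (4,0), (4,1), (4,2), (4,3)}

G4

This is the axiom for a generalized confluence (Geach) condition; its first-order frame correspondent is ∀x ∀y (xRy → ∃w (yRw ∧ xR²w)).
G1: fails — 0R1 but no w with 1Rw and 0R²w.
G2: fails — 1R0 but no w with 0Rw and 1R²w.
G3: fails — zRu but no t with uRt and zR²t.
G4: condition met.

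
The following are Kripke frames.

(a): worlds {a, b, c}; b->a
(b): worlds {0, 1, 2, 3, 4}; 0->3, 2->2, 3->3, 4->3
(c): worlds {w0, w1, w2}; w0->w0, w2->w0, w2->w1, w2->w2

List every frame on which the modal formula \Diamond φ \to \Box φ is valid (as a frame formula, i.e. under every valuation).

This is the axiom for partial functionality; its first-order frame correspondent is \forall x \forall y \forall z (Rxy \wedge Rxz \to y = z).
(a): ✓.
(b): ✓.
(c): fails — w2 sees both w0 and w1.

(a), (b)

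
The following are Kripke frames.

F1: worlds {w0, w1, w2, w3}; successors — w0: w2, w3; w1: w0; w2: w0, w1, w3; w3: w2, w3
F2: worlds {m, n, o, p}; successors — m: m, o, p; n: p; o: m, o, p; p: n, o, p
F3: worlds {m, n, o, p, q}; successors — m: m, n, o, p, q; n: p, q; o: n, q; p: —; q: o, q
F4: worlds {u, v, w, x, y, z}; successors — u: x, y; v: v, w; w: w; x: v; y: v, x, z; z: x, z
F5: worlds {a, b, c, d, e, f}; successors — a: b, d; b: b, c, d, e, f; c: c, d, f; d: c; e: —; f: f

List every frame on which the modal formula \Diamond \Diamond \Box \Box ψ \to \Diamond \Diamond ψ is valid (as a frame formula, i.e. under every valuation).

This is the axiom for a generalized confluence (Geach) condition; its first-order frame correspondent is \forall x \forall y (x R^2 y \to \exists w (y R^2 w \wedge x R^2 w)).
F1: ✓.
F2: ✓.
F3: fails — mR²p but no w with pR²w and mR²w.
F4: ✓.
F5: fails — aR²e but no w with eR²w and aR²w.

F1, F2, F4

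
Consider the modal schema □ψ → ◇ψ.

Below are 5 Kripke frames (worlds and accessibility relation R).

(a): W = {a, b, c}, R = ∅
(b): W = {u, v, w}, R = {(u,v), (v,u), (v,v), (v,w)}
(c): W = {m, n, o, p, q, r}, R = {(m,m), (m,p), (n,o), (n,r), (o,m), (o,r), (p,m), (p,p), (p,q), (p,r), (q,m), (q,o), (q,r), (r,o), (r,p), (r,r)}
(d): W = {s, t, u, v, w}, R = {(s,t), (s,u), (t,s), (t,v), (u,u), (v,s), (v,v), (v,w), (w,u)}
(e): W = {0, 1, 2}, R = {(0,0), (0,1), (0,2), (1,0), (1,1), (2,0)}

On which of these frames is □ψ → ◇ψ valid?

(c), (d), (e)

The schema corresponds to seriality: ∀x ∃y Rxy.
(a): fails — world a has no successor.
(b): fails — world w has no successor.
(c): ✓.
(d): ✓.
(e): ✓.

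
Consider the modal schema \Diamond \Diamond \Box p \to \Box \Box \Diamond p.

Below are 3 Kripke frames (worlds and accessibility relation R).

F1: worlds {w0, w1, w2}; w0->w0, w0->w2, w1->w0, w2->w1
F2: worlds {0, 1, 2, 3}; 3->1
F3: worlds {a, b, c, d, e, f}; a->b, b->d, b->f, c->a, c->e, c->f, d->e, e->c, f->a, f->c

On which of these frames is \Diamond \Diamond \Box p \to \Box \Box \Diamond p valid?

F2

This is the axiom for a generalized confluence (Geach) condition; its first-order frame correspondent is \forall x \forall y \forall z ((x R^2 y \wedge x R^2 z) \to \exists w (yRw \wedge zRw)).
F1: fails — w0R²w0, w0R²w2 but no w with w0Rw and w2Rw.
F2: condition met.
F3: fails — aR²d, aR²f but no w with dRw and fRw.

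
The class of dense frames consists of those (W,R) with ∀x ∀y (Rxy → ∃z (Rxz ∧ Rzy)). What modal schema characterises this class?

□□q → □q

This is density; the standard corresponding axiom is C4: □□q → □q.
Suppose □□q→□q is valid. Take Rxy and set V(q)={w : xR²w}. Then □□q at x, so □q at x, so q at y, i.e. ∃z(Rxz∧Rzy).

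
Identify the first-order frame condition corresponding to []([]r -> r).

shift-reflexivity

This schema is the T□ axiom.
Its frame correspondent is shift-reflexivity — forall x forall y (Rxy -> Ryy).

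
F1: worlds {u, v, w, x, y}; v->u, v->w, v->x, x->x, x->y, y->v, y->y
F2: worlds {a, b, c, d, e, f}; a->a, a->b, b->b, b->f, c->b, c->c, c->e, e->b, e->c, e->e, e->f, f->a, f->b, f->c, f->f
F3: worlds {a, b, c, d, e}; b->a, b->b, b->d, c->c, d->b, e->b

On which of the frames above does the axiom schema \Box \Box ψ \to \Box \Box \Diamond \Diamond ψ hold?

This is the axiom for a generalized confluence (Geach) condition; its first-order frame correspondent is \forall x \forall z (x R^2 z \to \exists w (x R^2 w \wedge z R^2 w)).
F1: fails — yR²u but no t with yR²t and uR²t.
F2: ✓.
F3: fails — bR²a but no w with bR²w and aR²w.
Valid on: F2.

F2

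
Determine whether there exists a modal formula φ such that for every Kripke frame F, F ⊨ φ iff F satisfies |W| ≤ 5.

No

If a class were modally definable it would be closed under disjoint unions (Goldblatt–Thomason).
Any modal formula valid on each of 6 disjoint one-world frames is valid on their disjoint union (validity is preserved under disjoint unions). Each one-world frame has |W|=1≤5, but the union has |W|=6.
So no modal formula (or set of formulas) defines exactly the |W|≤5 frames.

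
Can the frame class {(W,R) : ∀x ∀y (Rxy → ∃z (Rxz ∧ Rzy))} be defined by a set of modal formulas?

The condition is density. A defining modal formula is □□r → □r.
Suppose □□r→□r is valid. Take Rxy and set V(r)={w : xR²w}. Then □□r at x, so □r at x, so r at y, i.e. ∃z(Rxz∧Rzy).

Yes, by □□r → □r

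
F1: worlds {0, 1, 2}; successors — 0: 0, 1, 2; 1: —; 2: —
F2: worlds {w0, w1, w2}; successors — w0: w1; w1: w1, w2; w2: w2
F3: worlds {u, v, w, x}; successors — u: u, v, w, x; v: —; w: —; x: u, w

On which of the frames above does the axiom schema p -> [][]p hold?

none

The schema corresponds to a generalized confluence (Geach) condition: forall x forall z (x R^2 z -> exists w (x = w & z = w)).
F1: fails — 0R²1 but 0 ≠ 1.
F2: fails — w0R²w1 but w0 ≠ w1.
F3: fails — uR²v but u ≠ v.
Valid on no frame.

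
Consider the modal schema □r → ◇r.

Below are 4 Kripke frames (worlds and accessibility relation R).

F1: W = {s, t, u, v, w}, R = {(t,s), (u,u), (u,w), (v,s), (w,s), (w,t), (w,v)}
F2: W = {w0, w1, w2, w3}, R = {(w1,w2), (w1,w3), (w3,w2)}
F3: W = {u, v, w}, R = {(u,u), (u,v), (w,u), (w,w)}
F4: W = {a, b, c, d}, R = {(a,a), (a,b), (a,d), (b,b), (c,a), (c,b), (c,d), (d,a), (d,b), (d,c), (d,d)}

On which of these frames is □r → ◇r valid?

F4

Frame correspondent (Sahlqvist): ∀x ∃y Rxy — i.e. seriality.
F1: fails — world s has no successor.
F2: fails — world w0 has no successor.
F3: fails — world v has no successor.
F4: holds.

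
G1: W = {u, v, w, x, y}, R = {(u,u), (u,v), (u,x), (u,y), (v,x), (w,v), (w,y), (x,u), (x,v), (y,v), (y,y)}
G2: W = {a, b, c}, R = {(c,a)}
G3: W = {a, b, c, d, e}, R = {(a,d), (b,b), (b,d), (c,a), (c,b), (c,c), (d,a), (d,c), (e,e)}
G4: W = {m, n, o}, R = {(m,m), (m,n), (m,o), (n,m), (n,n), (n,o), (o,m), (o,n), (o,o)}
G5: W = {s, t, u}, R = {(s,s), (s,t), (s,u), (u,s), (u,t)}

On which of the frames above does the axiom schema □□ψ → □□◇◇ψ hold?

G1, G2, G3, G4

Frame correspondent (Sahlqvist): ∀x ∀z (xR²z → ∃w (xR²w ∧ zR²w)) — i.e. a generalized confluence (Geach) condition.
G1: satisfies the condition.
G2: satisfies the condition.
G3: satisfies the condition.
G4: satisfies the condition.
G5: fails — sR²t but no w with sR²w and tR²w.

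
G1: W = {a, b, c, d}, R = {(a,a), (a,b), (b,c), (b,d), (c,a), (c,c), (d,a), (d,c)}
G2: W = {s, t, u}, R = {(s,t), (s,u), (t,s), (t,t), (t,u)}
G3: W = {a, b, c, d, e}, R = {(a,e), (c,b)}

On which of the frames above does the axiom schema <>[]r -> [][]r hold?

The schema corresponds to a generalized confluence (Geach) condition: forall x forall y forall z ((xRy & x R^2 z) -> exists w (yRw & z = w)).
G1: fails — aRa, aR²c but no w with aRw and c=w.
G2: fails — sRu, sR²s but no w with uRw and s=w.
G3: holds.
Valid on: G3.

G3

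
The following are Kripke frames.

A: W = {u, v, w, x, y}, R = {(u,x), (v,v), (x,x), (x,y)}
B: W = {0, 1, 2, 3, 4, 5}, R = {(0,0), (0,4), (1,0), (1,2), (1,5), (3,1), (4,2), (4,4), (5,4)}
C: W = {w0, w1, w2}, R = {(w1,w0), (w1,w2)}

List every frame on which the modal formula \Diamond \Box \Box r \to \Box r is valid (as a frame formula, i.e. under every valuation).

This is the axiom for a generalized confluence (Geach) condition; its first-order frame correspondent is \forall x \forall y \forall z ((xRy \wedge xRz) \to \exists w (y R^2 w \wedge z = w)).
A: fails — xRy, xRx but no t with yR²t and x=t.
B: fails — 0R4, 0R0 but no w with 4R²w and 0=w.
C: fails — w1Rw0, w1Rw0 but no w with w0R²w and w0=w.

none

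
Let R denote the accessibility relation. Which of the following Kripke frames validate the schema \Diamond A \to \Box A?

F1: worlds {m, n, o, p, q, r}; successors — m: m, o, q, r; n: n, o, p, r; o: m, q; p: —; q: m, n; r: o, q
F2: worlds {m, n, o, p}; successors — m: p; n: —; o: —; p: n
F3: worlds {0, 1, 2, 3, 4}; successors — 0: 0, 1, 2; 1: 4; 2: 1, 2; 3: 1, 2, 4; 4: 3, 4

Frame correspondent (Sahlqvist): \forall x \forall y \forall z (Rxy \wedge Rxz \to y = z) — i.e. partial functionality.
F1: fails — m sees both m and o.
F2: condition met.
F3: fails — 0 sees both 0 and 1.
Valid on: F2.

F2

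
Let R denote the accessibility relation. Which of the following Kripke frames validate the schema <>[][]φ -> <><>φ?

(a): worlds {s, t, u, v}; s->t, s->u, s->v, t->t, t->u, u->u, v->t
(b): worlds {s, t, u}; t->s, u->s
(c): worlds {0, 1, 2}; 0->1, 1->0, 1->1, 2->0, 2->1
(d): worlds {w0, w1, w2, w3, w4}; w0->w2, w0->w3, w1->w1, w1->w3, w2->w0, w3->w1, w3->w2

(a), (c), (d)

This is the axiom for a generalized confluence (Geach) condition; its first-order frame correspondent is forall x forall y (xRy -> exists w (y R^2 w & x R^2 w)).
(a): holds.
(b): fails — tRs but no w with sR²w and tR²w.
(c): holds.
(d): holds.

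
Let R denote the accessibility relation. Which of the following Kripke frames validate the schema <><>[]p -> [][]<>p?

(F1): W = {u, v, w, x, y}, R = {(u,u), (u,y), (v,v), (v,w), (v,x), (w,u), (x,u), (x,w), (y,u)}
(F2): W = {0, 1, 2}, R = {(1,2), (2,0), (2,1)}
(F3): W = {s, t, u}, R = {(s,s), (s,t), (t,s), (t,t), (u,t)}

The schema corresponds to a generalized confluence (Geach) condition: forall x forall y forall z ((x R^2 y & x R^2 z) -> exists w (yRw & zRw)).
(F1): fails — vR²u, vR²v but no t with uRt and vRt.
(F2): fails — 1R²0, 1R²0 but no w with 0Rw and 0Rw.
(F3): satisfies the condition.

(F3)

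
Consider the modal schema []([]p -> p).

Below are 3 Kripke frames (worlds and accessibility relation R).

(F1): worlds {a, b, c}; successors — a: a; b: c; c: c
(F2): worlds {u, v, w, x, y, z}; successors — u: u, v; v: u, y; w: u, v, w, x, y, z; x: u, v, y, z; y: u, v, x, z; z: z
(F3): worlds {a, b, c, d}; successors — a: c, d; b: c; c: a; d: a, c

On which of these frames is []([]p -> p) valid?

This is the axiom for shift-reflexivity; its first-order frame correspondent is forall x forall y (Rxy -> Ryy).
(F1): holds.
(F2): fails — Ruv but not Rvv.
(F3): fails — Rbc but not Rcc.

(F1)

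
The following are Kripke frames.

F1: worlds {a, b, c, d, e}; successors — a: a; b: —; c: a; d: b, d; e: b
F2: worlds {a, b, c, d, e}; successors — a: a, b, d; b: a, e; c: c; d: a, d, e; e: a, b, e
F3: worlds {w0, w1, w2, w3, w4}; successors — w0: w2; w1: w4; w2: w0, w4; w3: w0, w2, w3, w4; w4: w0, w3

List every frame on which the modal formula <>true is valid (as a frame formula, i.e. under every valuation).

The schema corresponds to seriality: forall x exists y Rxy.
F1: fails — world b has no successor.
F2: ✓.
F3: ✓.

F2, F3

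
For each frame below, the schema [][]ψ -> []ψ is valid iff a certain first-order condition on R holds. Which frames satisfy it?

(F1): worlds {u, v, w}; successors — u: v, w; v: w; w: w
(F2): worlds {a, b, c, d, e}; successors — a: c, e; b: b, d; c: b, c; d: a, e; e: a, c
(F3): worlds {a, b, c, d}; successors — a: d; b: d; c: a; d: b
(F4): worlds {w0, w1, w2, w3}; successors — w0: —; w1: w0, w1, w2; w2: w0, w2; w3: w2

This is the axiom for density; its first-order frame correspondent is forall x forall y (Rxy -> exists z (Rxz & Rzy)).
(F1): fails — Ruv but no z with Ruz and Rzv.
(F2): fails — Rea but no z with Rez and Rza.
(F3): fails — Rdb but no z with Rdz and Rzb.
(F4): satisfies the condition.
Valid on: (F4).

(F4)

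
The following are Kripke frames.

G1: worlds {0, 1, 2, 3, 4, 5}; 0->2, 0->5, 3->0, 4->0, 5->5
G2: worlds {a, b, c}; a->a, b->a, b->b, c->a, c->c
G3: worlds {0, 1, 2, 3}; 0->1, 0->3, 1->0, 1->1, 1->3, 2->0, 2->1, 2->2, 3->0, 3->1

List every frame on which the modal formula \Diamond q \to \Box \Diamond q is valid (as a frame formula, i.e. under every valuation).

none

The schema corresponds to the Euclidean property: \forall x \forall y \forall z (Rxy \wedge Rxz \to Ryz).
G1: fails — R02 and R02 but not R22.
G2: fails — Rba and Rbb but not Rab.
G3: fails — R03 and R03 but not R33.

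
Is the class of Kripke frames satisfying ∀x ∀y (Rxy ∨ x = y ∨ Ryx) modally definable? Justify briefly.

No — not modally definable

Modal frame validity is preserved under disjoint unions.
Take 3 disjoint single-world reflexive frames: each is trivially connected, but their disjoint union has 3 worlds with no edge between distinct components, so it is not connected.
So the class is not modally definable.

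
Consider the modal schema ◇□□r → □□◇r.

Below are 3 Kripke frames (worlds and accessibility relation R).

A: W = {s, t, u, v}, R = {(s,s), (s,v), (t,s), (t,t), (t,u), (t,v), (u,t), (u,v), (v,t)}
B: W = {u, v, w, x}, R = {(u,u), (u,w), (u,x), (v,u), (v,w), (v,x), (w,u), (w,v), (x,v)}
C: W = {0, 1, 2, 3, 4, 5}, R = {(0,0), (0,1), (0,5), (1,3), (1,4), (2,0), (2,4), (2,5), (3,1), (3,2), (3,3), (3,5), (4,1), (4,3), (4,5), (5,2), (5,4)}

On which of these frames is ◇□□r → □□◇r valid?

A, C

The schema corresponds to a generalized confluence (Geach) condition: ∀x ∀y ∀z ((xRy ∧ xR²z) → ∃w (yR²w ∧ zRw)).
A: satisfies the condition.
B: fails — uRw, uR²x but no t with wR²t and xRt.
C: satisfies the condition.
Valid on: A, C.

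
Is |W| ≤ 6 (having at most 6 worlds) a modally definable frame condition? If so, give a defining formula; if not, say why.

Modal frame validity is preserved under disjoint unions.
Any modal formula valid on each of 7 disjoint one-world frames is valid on their disjoint union (validity is preserved under disjoint unions). Each one-world frame has |W|=1≤6, but the union has |W|=7.
So the class is not modally definable.

No — not modally definable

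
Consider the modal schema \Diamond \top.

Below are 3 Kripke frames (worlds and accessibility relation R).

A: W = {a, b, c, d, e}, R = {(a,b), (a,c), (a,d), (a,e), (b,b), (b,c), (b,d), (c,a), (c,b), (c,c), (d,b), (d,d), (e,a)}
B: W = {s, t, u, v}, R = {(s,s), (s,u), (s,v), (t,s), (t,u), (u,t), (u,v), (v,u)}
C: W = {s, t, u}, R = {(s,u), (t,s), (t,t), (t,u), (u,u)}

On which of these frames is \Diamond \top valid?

A, B, C

This is the axiom for seriality; its first-order frame correspondent is \forall x \exists y Rxy.
A: satisfies the condition.
B: satisfies the condition.
C: satisfies the condition.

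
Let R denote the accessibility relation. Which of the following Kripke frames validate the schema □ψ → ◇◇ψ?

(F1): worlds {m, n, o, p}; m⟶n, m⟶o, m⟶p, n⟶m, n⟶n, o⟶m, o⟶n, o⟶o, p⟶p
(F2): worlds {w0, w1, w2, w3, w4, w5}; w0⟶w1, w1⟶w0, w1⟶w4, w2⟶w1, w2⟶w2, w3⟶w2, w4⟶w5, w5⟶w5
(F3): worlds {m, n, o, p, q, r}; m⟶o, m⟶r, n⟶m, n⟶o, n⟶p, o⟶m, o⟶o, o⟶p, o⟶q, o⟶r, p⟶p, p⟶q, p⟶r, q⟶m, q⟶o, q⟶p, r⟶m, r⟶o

This is the axiom for a generalized confluence (Geach) condition; its first-order frame correspondent is ∀x ∃w (xRw ∧ xR²w).
(F1): condition met.
(F2): fails — at w0 but no w with w0Rw and w0R²w.
(F3): condition met.
Valid on: (F1), (F3).

(F1), (F3)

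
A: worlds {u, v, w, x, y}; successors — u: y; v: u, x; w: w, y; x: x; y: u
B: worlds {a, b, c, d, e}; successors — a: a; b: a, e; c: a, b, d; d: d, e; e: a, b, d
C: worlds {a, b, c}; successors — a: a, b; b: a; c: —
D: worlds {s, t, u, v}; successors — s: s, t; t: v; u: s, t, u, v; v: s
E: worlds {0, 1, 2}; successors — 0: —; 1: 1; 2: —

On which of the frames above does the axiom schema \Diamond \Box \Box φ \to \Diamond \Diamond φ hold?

The schema corresponds to a generalized confluence (Geach) condition: \forall x \forall y (xRy \to \exists w (y R^2 w \wedge x R^2 w)).
A: fails — uRy but no t with yR²t and uR²t.
B: satisfies the condition.
C: satisfies the condition.
D: satisfies the condition.
E: satisfies the condition.

B, C, D, E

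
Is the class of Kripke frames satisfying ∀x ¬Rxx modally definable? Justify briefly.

If a class were modally definable it would be closed under surjective bounded morphisms (Goldblatt–Thomason).
The 2-cycle (worlds a,b with a→b→a) is irreflexive, and the map sending every world to a single reflexive point • is a surjective bounded morphism (forth: every edge maps to (•,•); back: every world has a successor). So any modal formula valid on the 2-cycle is also valid on the reflexive point, which is not irreflexive.
So no modal formula (or set of formulas) defines exactly the irreflexive frames.

No — not modally definable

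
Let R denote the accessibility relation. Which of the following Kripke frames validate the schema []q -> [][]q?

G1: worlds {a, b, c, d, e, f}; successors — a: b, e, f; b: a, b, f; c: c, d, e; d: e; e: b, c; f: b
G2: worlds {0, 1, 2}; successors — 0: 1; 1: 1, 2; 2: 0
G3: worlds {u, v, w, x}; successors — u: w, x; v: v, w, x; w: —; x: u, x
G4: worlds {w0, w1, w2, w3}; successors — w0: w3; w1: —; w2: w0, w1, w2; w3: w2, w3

This is the axiom for transitivity; its first-order frame correspondent is forall x forall y forall z (Rxy & Ryz -> Rxz).
G1: fails — Reb and Rbf but not Ref.
G2: fails — R12 and R20 but not R10.
G3: fails — Rvx and Rxu but not Rvu.
G4: fails — Rw3w2 and Rw2w1 but not Rw3w1.

none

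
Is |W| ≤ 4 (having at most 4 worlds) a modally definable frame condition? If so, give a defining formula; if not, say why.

Not definable by any modal formula

Modal frame validity is preserved under disjoint unions.
Any modal formula valid on each of 5 disjoint one-world frames is valid on their disjoint union (validity is preserved under disjoint unions). Each one-world frame has |W|=1≤4, but the union has |W|=5.
So no modal formula (or set of formulas) defines exactly the |W|≤4 frames.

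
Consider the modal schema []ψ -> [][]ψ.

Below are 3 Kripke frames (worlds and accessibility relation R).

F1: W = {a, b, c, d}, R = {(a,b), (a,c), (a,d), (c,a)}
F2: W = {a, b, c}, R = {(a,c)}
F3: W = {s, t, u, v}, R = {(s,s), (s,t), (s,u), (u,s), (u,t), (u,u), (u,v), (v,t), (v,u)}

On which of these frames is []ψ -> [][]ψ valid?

This is the axiom for transitivity; its first-order frame correspondent is forall x forall y forall z (Rxy & Ryz -> Rxz).
F1: fails — Rac and Rca but not Raa.
F2: satisfies the condition.
F3: fails — Rvu and Ruv but not Rvv.
Valid on: F2.

F2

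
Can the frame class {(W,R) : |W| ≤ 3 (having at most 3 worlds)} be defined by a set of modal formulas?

If a class were modally definable it would be closed under disjoint unions (Goldblatt–Thomason).
Any modal formula valid on each of 4 disjoint one-world frames is valid on their disjoint union (validity is preserved under disjoint unions). Each one-world frame has |W|=1≤3, but the union has |W|=4.
Hence having at most 3 worlds is not modally definable.

No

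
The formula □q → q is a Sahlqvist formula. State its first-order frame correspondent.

Reflexivity

Suppose □q→q is valid. At any x set V(q)={w : Rxw}. Then □q holds at x, so q holds at x, i.e. Rxx.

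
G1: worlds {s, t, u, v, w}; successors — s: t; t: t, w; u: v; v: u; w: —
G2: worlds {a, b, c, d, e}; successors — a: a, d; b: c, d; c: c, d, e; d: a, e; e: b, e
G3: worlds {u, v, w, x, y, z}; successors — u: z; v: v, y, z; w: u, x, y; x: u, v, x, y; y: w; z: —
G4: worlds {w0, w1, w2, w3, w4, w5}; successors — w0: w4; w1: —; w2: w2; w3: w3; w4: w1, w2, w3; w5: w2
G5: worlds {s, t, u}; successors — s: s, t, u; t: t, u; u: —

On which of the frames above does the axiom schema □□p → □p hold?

The schema corresponds to density: ∀x ∀y (Rxy → ∃z (Rxz ∧ Rzy)).
G1: fails — Ruv but no z with Ruz and Rzv.
G2: holds.
G3: fails — Ruz but no t with Rut and Rtz.
G4: fails — Rw0w4 but no z with Rw0z and Rzw4.
G5: holds.

G2, G5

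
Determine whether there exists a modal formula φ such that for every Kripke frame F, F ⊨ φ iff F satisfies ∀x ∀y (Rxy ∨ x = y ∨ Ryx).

No

Any modally definable frame class is closed under disjoint unions.
Take 2 disjoint single-world reflexive frames: each is trivially connected, but their disjoint union has 2 worlds with no edge between distinct components, so it is not connected.
Hence connectedness of R is not modally definable.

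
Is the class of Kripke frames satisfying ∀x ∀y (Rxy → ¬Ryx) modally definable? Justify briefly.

Not modally definable

Any modally definable frame class is closed under surjective bounded morphisms.
The 5-cycle (worlds 0,1,2,3,4 with 0→1→2→3→4→0) is asymmetric. Mapping every world to a single reflexive point • is a surjective bounded morphism, and the reflexive point is not asymmetric (R•• but asymmetry requires ¬R••).
So the class is not modally definable.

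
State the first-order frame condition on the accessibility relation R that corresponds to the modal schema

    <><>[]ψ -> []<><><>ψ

forall x forall y forall z ((x R^2 y & xRz) -> exists w (yRw & z R^3 w))

This is a Sahlqvist (Geach-type) schema ◇^2□^1ψ → □^1◇^3ψ.
Minimal-valuation argument: fix x; take any y with xR^2y and any z with xR^1z. Set V(ψ) to the set of worlds R-reachable from y in exactly 1 step. Then □^1ψ holds at y, so the antecedent holds at x; validity forces ◇^3ψ at z, giving a w with zR^3w and yR^1w.
First-order correspondent: forall x forall y forall z ((x R^2 y & xRz) -> exists w (yRw & z R^3 w)).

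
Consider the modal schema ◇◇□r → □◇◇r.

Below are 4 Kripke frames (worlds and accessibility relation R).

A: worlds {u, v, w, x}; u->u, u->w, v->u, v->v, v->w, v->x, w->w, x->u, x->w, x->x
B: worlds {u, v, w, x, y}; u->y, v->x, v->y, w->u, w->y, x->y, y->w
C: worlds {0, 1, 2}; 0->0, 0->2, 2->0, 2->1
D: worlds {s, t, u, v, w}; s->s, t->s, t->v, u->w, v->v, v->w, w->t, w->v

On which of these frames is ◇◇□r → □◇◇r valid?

This is the axiom for a generalized confluence (Geach) condition; its first-order frame correspondent is ∀x ∀y ∀z ((xR²y ∧ xRz) → ∃w (yRw ∧ zR²w)).
A: satisfies the condition.
B: fails — vR²w, vRx but no t with wRt and xR²t.
C: fails — 0R²1, 0R0 but no w with 1Rw and 0R²w.
D: fails — tR²s, tRv but no w* with sRw* and vR²w*.

A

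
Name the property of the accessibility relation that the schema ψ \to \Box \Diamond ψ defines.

This schema is the B axiom.
Its frame correspondent is symmetry — \forall x \forall y (Rxy \to Ryx).

Symmetry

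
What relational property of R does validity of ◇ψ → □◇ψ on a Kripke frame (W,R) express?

the Euclidean property

This schema is the 5 axiom.
It corresponds to the Euclidean property: ∀x ∀y ∀z (Rxy ∧ Rxz → Ryz).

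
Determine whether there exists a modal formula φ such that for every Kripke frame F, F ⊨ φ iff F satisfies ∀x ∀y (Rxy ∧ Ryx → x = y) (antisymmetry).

Modal frame validity is preserved under surjective bounded morphisms.
The 8-cycle (worlds w0,w1,w2,w3,w4,w5,w6,w7 with w0→w1→w2→w3→w4→w5→w6→w7→w0) is antisymmetric. Sending even-indexed worlds to • and odd-indexed worlds to ∘ is a surjective bounded morphism onto the two-world frame with •↔∘, which is not antisymmetric.
Hence antisymmetry is not modally definable.

No — not modally definable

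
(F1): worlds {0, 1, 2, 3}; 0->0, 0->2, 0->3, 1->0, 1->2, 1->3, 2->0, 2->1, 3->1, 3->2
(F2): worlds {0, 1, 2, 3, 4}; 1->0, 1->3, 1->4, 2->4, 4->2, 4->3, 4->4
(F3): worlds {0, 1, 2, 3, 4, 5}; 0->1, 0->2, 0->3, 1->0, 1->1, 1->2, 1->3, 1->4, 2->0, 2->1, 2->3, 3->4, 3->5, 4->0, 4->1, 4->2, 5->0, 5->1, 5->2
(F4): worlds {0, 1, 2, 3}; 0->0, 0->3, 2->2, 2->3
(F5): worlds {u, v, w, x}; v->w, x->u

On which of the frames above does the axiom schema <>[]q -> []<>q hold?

(F1)

This is the axiom for convergence; its first-order frame correspondent is forall x forall y forall z (Rxy & Rxz -> exists w (Ryw & Rzw)).
(F1): ✓.
(F2): fails — R10 and R10 but 0 and 0 have no common successor.
(F3): fails — R03 and R02 but 3 and 2 have no common successor.
(F4): fails — R00 and R03 but 0 and 3 have no common successor.
(F5): fails — Rvw and Rvw but w and w have no common successor.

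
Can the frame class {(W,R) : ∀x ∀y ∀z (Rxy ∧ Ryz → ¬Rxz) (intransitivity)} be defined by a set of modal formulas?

Modal frame validity is preserved under surjective bounded morphisms.
The 5-cycle (worlds w0,w1,w2,w3,w4 with w0→w1→w2→w3→w4→w0) is intransitive. Mapping every world to a single reflexive point • is a surjective bounded morphism; the reflexive point is not intransitive (R••∧R•• but R••).
Hence intransitivity is not modally definable.

No — not modally definable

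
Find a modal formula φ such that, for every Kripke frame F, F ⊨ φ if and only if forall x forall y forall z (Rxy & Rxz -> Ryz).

This is the Euclidean property; the standard corresponding axiom is 5: ◇q → □◇q.
Suppose ◇q→□◇q is valid. Take Rxy, Rxz and set V(q)={y}. Then ◇q at x, so □◇q at x, so ◇q at z, so some w with Rzw has q; w=y, i.e. Rzy. By symmetry of the argument, Ryz.

◇q → □◇q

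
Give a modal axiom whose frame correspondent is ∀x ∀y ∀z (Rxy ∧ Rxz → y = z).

◇s → □s

The condition is partial functionality. The CD schema ◇s → □s defines it.
Suppose ◇s→□s is valid. Take Rxy, Rxz and set V(s)={y}. Then ◇s at x, so □s at x, so s at z, i.e. z=y.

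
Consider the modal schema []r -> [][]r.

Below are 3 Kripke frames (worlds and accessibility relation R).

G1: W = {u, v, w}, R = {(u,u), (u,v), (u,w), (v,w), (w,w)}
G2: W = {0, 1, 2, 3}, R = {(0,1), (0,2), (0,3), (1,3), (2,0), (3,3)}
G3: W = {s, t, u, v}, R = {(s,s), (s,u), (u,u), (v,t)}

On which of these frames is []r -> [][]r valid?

G1, G3

The schema corresponds to transitivity: forall x forall y forall z (Rxy & Ryz -> Rxz).
G1: holds.
G2: fails — R02 and R20 but not R00.
G3: holds.
Valid on: G1, G3.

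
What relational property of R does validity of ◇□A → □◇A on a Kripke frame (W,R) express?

Suppose ◇□A→□◇A is valid. Take Rxy, Rxz and set V(A)={w : Ryw}. Then □A at y so ◇□A at x, so □◇A at x, so ◇A at z, giving w with Rzw and Ryw.

convergence: ∀x ∀y ∀z (Rxy ∧ Rxz → ∃w (Ryw ∧ Rzw))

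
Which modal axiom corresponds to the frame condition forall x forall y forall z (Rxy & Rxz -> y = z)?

This is partial functionality; the standard corresponding axiom is CD: ◇q → □q.
Suppose ◇q→□q is valid. Take Rxy, Rxz and set V(q)={y}. Then ◇q at x, so □q at x, so q at z, i.e. z=y.

◇q → □q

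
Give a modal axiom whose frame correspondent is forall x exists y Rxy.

□ψ → ◇ψ

A defining formula is □ψ → ◇ψ (the D axiom).
Suppose □ψ→◇ψ is valid. At any x set V(ψ)=W. Then □ψ at x, so ◇ψ at x, so x has a successor.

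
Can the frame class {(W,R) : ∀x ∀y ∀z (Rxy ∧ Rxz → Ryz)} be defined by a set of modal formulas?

The condition is the Euclidean property. A defining modal formula is ◇q → □◇q.
Suppose ◇q→□◇q is valid. Take Rxy, Rxz and set V(q)={y}. Then ◇q at x, so □◇q at x, so ◇q at z, so some w with Rzw has q; w=y, i.e. Rzy. By symmetry of the argument, Ryz.

Yes — defined by ◇q → □◇q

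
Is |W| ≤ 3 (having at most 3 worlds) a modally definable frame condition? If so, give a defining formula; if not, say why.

No

If a class were modally definable it would be closed under disjoint unions (Goldblatt–Thomason).
Any modal formula valid on each of 4 disjoint one-world frames is valid on their disjoint union (validity is preserved under disjoint unions). Each one-world frame has |W|=1≤3, but the union has |W|=4.
So the class is not modally definable.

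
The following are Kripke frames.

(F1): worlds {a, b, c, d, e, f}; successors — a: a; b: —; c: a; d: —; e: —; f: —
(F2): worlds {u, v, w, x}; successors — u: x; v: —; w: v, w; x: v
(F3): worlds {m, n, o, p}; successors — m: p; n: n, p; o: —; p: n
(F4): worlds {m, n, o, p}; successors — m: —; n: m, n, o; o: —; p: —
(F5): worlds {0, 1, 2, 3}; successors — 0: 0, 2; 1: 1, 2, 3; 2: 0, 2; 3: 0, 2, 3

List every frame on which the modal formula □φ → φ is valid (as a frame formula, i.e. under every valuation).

This is the axiom for reflexivity; its first-order frame correspondent is ∀x Rxx.
(F1): fails — world b does not see itself.
(F2): fails — world u does not see itself.
(F3): fails — world m does not see itself.
(F4): fails — world m does not see itself.
(F5): satisfies the condition.
Valid on: (F5).

(F5)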